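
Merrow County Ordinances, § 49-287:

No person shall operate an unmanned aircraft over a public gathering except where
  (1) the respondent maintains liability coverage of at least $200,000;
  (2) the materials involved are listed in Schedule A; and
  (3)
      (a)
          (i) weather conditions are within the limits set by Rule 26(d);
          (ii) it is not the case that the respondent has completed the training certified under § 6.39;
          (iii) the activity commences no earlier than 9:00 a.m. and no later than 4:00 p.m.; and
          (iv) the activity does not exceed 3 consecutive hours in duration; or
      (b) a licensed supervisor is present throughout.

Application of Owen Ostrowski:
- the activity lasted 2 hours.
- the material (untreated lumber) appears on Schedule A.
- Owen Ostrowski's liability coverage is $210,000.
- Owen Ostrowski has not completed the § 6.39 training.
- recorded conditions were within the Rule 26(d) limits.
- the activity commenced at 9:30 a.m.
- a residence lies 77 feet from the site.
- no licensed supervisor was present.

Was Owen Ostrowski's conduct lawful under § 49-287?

(1) coverage ≥ $200,000 — holds.
(2) Schedule A material — holds.
(i) weather ok — met.
(ii) not (training certified) — met.
(iii) start within hours — holds.
(iv) ≤ 3 hrs duration — satisfied.
(a) = T AND T AND T AND T = true.
(b) supervisor present — fails.
(3) = T OR F = true.
Overall = T AND T AND T = true.

Yes — lawful.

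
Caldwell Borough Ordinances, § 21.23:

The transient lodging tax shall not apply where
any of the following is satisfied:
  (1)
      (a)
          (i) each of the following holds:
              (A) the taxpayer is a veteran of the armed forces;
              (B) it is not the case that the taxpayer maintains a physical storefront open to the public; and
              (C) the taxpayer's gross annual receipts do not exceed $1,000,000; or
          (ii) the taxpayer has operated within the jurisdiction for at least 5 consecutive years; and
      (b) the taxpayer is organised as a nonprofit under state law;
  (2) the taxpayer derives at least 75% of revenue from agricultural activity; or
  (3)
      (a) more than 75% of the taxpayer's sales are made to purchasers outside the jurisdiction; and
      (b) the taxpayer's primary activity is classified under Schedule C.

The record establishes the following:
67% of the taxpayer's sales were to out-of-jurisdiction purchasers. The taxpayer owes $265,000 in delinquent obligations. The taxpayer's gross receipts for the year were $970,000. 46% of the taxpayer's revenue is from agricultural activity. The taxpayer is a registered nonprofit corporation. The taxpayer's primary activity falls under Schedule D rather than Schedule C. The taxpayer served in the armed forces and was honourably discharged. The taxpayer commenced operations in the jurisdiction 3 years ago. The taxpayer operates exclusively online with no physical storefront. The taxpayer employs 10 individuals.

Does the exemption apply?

(A) veteran — met.
(B) not (has storefront) — satisfied.
(C) receipts ≤ $1,000,000 — met.
(i) = T AND T AND T = true.
(ii) ≥ 5 yrs in jurisdiction — not satisfied.
(a) = T OR F = true.
(b) nonprofit — met.
(1) = T AND T = true.
(2) ≥75% agricultural — fails.
(a) >75% out-of-jur. sales — not met.
(b) Schedule C activity — not met.
(3): F AND F → false.
So Overall is satisfied (T OR F OR F).

Yes — exempt.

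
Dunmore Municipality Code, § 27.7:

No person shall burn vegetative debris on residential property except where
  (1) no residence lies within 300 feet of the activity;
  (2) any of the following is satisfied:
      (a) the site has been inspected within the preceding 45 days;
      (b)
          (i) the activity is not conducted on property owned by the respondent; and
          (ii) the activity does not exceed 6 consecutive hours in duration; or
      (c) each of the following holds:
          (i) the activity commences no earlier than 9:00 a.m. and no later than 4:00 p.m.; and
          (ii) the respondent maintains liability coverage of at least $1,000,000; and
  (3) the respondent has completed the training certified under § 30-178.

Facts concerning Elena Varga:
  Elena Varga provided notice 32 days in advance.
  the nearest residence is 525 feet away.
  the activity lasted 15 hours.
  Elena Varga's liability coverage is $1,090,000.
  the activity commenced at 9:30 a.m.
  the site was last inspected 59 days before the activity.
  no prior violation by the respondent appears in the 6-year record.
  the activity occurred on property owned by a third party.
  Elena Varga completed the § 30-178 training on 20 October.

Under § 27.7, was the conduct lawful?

Yes — lawful.

(1) no residence in 300 ft — met.
(a) site inspected — not met.
(i) not (own property) — met.
(ii) ≤ 6 hrs duration — not met.
(b): T AND F → false.
(i) start within hours — met.
(ii) coverage ≥ $1,000,000 — holds.
(c): T AND T → true.
(2): F OR F OR T → true.
(3) training certified — holds.
Overall = T AND T AND T = true.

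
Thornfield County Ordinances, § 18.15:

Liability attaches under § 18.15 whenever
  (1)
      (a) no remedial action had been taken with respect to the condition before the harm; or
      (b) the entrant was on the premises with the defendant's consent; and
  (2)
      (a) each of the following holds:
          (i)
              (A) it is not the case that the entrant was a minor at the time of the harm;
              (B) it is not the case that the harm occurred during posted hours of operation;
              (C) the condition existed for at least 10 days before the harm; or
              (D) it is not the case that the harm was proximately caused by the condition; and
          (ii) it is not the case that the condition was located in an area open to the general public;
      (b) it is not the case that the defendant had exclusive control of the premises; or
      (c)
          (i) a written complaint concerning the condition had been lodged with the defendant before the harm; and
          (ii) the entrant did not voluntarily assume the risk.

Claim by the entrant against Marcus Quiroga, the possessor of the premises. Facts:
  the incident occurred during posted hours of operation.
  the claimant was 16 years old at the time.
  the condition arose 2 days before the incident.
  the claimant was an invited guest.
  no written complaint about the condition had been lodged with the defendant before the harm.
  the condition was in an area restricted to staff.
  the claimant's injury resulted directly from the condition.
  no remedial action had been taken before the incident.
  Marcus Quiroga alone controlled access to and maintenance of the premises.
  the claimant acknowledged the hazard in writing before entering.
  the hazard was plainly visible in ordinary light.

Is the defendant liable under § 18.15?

(a) no remedial action — satisfied.
(b) consent to enter — satisfied.
(1) = T OR T = true.
(A) not (entrant a minor) — fails.
(B) not (during posted hours) — not met.
(C) condition ≥10 days old — not met.
(D) not (proximate cause) — fails.
So (i) is not satisfied (F OR F OR F OR F).
(ii) not (public area) — met.
So (a) is not satisfied (F AND T).
(b) not (exclusive control) — not met.
(i) complaint lodged — not met.
(ii) no assumed risk — not satisfied.
So (c) is not satisfied (F AND F).
(2): F OR F OR F → false.
Overall: T AND F → false.

No — not liable.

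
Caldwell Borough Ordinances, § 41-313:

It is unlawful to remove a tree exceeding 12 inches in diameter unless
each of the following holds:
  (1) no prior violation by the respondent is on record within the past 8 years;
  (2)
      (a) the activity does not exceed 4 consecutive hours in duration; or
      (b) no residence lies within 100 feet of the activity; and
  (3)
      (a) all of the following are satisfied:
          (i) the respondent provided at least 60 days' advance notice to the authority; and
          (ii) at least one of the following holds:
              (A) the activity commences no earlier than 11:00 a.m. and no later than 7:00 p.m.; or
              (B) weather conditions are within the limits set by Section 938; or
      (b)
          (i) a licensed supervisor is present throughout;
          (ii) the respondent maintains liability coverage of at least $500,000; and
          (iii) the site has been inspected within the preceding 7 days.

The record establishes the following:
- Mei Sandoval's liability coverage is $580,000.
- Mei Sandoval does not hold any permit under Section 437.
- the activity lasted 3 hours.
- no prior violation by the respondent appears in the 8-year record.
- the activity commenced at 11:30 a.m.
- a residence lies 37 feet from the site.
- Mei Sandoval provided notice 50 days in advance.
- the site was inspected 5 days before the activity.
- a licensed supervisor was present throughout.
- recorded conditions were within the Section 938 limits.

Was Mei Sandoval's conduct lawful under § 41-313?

(1) no prior violation — met.
(a) ≤ 4 hrs duration — met.
(b) no residence in 100 ft — fails.
(2) = T OR F = true.
(i) ≥60 days' notice — not satisfied.
(A) start within hours — satisfied.
(B) weather ok — satisfied.
(ii): T OR T → true.
(a) = F AND T = false.
(i) supervisor present — holds.
(ii) coverage ≥ $500,000 — met.
(iii) site inspected — holds.
(b): T AND T AND T → true.
So (3) is satisfied (F OR T).
So Overall is satisfied (T AND T AND T).

Yes — lawful.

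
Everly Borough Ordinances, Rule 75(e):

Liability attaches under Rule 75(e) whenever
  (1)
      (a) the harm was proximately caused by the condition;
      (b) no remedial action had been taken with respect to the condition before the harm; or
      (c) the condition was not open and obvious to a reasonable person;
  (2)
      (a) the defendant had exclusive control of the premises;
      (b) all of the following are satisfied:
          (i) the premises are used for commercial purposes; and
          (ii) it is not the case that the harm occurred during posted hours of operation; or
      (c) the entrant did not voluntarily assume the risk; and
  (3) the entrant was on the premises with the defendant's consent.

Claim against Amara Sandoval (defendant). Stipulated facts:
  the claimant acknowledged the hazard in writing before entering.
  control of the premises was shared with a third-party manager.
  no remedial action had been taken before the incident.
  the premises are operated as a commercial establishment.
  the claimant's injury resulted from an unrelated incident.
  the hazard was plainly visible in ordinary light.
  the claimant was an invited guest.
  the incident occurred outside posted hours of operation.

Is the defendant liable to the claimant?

(a) proximate cause — not met.
(b) no remedial action — met.
(c) not open/obvious — not satisfied.
So (1) is satisfied (F OR T OR F).
(a) exclusive control — not satisfied.
(i) commercial use — satisfied.
(ii) not (during posted hours) — met.
(b): T AND T → true.
(c) no assumed risk — fails.
(2): F OR T OR F → true.
(3) consent to enter — satisfied.
Overall = T AND T AND T = true.

Yes — liable.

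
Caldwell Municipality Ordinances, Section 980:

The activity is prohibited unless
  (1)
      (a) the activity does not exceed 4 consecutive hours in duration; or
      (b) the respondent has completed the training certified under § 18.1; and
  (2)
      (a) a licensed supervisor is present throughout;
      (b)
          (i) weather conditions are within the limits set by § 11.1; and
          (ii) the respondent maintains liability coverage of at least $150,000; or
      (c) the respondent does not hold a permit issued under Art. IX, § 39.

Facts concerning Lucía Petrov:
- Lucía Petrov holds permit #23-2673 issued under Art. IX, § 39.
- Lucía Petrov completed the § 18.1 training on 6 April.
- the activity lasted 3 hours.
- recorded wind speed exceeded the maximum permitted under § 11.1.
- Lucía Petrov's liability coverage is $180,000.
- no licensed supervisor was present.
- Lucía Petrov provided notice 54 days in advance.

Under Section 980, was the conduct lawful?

No — unlawful.

(a) ≤ 4 hrs duration — met.
(b) training certified — met.
(1) = T OR T = true.
(a) supervisor present — not satisfied.
(i) weather ok — fails.
(ii) coverage ≥ $150,000 — satisfied.
(b): F AND T → false.
(c) not (holds permit) — not satisfied.
So (2) is not satisfied (F OR F OR F).
So Overall is not satisfied (T AND F).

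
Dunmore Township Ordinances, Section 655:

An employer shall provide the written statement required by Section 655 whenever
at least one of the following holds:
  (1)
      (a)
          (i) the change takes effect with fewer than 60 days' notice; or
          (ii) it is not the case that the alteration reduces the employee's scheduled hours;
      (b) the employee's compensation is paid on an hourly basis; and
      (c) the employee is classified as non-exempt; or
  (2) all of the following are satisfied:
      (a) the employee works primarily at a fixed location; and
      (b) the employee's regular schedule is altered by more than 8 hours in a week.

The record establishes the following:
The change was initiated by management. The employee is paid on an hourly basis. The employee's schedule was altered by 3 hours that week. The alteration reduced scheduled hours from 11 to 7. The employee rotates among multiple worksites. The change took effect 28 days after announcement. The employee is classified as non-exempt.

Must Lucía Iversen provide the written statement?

Yes — required.

(i) < 60 days' notice — met.
(ii) not (hours reduced) — fails.
So (a) is satisfied (T OR F).
(b) hourly-paid — satisfied.
(c) non-exempt — holds.
(1): T AND T AND T → true.
(a) fixed location — not satisfied.
(b) schedule shift > 8h — fails.
(2) = F AND F = false.
Overall: T OR F → true.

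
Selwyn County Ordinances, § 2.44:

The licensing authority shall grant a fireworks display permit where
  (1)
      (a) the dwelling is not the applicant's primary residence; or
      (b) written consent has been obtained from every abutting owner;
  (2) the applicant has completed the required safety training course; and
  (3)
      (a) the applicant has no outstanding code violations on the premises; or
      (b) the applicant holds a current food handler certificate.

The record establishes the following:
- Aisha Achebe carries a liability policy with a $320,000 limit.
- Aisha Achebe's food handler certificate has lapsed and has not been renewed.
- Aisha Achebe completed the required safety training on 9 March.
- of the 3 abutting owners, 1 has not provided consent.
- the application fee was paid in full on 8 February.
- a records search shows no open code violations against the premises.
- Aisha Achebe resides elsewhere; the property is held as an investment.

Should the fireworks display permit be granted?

Yes — granted.

(a) not (primary residence) — holds.
(b) all abutters consent — not met.
(1) = T OR F = true.
(2) safety training — satisfied.
(a) no code violations — met.
(b) food handler cert. — fails.
So (3) is satisfied (T OR F).
Overall: T AND T AND T → true.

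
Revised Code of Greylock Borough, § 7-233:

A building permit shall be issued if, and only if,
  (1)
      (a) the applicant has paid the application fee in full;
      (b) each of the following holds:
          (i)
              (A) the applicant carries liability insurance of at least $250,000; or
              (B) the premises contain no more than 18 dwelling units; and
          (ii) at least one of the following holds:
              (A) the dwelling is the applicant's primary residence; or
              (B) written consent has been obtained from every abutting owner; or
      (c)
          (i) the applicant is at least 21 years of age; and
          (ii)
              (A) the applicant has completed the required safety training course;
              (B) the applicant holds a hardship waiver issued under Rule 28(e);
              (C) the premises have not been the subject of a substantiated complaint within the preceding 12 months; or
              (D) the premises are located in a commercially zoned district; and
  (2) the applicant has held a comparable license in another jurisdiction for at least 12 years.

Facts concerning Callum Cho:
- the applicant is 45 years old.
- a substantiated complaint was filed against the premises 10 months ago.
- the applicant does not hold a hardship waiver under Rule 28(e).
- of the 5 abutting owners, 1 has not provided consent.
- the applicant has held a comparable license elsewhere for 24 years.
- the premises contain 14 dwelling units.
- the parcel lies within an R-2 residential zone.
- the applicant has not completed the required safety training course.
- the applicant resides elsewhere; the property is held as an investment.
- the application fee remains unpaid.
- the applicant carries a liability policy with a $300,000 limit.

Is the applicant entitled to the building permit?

(a) fee paid — fails.
(A) insurance ≥ $250,000 — holds.
(B) ≤ 18 units — satisfied.
(i) = T OR T = true.
(A) primary residence — not met.
(B) all abutters consent — not satisfied.
(ii) = F OR F = false.
(b) = T AND F = false.
(i) age ≥ 21 — holds.
(A) safety training — fails.
(B) hardship waiver — not satisfied.
(C) no complaint in 12 mo. — not met.
(D) commercially zoned — not met.
So (ii) is not satisfied (F OR F OR F OR F).
(c): T AND F → false.
(1) = F OR F OR F = false.
(2) prior license ≥ 12 yr — holds.
Overall: F AND T → false.

No — denied.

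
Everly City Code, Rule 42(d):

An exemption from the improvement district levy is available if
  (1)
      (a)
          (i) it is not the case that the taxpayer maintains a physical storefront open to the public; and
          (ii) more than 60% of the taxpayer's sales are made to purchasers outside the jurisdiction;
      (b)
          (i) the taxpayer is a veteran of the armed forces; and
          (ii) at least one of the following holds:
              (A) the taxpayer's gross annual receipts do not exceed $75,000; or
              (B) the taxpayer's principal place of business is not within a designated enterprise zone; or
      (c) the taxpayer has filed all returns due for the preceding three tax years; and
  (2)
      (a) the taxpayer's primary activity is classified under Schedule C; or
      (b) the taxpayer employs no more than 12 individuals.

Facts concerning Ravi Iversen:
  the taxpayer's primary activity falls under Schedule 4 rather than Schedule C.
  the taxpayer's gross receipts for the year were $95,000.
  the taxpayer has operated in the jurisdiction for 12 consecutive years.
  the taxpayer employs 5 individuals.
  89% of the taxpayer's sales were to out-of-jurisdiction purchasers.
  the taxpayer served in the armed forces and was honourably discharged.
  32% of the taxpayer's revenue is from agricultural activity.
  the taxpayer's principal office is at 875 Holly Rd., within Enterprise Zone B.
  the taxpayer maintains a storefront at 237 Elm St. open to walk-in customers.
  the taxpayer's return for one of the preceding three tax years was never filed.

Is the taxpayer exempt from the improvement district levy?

(i) not (has storefront) — not met.
(ii) >60% out-of-jur. sales — holds.
(a): F AND T → false.
(i) veteran — holds.
(A) receipts ≤ $75,000 — not met.
(B) not (in enterprise zone) — not met.
(ii) = F OR F = false.
So (b) is not satisfied (T AND F).
(c) returns current — not satisfied.
So (1) is not satisfied (F OR F OR F).
(a) Schedule C activity — fails.
(b) ≤ 12 employees — met.
(2): F OR T → true.
So Overall is not satisfied (F AND T).

No — not exempt.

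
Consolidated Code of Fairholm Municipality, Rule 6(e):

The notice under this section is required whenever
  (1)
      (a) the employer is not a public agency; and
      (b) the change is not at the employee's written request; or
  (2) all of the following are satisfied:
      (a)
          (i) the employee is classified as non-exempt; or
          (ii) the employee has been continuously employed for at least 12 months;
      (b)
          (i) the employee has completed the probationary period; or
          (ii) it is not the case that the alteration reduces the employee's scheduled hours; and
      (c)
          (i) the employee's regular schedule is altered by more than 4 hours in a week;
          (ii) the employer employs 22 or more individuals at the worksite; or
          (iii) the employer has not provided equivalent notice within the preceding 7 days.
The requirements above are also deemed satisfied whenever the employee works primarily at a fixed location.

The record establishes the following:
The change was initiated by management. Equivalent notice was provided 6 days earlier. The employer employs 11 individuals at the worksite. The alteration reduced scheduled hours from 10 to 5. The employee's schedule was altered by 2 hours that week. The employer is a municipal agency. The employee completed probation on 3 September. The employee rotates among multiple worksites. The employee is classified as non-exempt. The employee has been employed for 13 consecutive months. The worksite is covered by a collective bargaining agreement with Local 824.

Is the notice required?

No — not required.

(a) not (public agency) — not satisfied.
(b) not employee-requested — satisfied.
(1): F AND T → false.
(i) non-exempt — satisfied.
(ii) tenure ≥ 12 mo. — met.
So (a) is satisfied (T OR T).
(i) past probation — holds.
(ii) not (hours reduced) — fails.
(b): T OR F → true.
(i) schedule shift > 4h — not satisfied.
(ii) ≥ 22 at site — not met.
(iii) no recent notice — not met.
(c): F OR F OR F → false.
(2): T AND T AND F → false.
Overall = F OR F = false.
Exception (fixed location) — not satisfied.
Result: main false OR exception false → false.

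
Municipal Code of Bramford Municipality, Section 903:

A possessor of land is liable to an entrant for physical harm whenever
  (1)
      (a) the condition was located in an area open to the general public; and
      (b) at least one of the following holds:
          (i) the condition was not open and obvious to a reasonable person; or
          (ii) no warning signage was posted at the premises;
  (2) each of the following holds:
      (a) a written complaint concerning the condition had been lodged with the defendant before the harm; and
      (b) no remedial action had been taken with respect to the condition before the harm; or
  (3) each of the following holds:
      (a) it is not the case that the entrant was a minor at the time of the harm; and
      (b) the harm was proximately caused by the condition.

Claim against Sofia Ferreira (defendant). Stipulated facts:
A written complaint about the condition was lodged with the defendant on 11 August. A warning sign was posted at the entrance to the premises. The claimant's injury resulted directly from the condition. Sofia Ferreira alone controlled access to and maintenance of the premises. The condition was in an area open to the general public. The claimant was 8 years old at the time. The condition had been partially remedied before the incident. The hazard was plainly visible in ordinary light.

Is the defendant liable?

(a) public area — satisfied.
(i) not open/obvious — not met.
(ii) no signage posted — not met.
(b): F OR F → false.
So (1) is not satisfied (T AND F).
(a) complaint lodged — satisfied.
(b) no remedial action — fails.
(2): T AND F → false.
(a) not (entrant a minor) — fails.
(b) proximate cause — holds.
(3): F AND T → false.
So Overall is not satisfied (F OR F OR F).

No — not liable.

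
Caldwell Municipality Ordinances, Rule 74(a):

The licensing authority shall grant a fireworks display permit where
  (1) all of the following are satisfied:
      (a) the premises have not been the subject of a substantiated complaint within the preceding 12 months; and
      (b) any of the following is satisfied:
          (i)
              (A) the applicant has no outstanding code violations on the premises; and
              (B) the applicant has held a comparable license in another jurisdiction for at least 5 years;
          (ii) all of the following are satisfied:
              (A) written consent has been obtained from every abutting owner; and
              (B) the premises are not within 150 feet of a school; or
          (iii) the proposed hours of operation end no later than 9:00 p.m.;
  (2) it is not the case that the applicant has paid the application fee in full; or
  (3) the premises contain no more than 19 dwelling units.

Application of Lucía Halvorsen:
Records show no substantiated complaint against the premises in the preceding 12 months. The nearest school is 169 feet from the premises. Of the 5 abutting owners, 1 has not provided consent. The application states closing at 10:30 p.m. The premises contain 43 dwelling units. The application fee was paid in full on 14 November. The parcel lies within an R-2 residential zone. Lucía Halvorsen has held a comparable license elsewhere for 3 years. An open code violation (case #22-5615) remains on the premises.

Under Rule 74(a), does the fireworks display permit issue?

No — denied.

(a) no complaint in 12 mo. — satisfied.
(A) no code violations — fails.
(B) prior license ≥ 5 yr — not met.
(i): F AND F → false.
(A) all abutters consent — fails.
(B) ≥150 ft from school — met.
(ii): F AND T → false.
(iii) closes by 9 p.m. — fails.
So (b) is not satisfied (F OR F OR F).
(1) = T AND F = false.
(2) not (fee paid) — not satisfied.
(3) ≤ 19 units — fails.
Overall: F OR F OR F → false.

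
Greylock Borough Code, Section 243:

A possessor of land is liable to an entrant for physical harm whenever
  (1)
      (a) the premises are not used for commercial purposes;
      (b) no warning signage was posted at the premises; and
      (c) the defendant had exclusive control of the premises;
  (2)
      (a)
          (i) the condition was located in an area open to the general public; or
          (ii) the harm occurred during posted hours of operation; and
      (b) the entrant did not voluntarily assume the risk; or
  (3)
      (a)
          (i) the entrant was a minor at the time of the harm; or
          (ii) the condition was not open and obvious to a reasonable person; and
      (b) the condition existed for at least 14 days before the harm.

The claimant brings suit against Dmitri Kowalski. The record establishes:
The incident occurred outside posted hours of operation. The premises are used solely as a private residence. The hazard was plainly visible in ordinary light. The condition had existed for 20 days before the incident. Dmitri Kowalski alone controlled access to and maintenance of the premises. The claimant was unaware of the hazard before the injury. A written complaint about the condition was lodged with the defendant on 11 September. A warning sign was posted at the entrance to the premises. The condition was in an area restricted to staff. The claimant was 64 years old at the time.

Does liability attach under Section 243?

No — not liable.

(a) not (commercial use) — holds.
(b) no signage posted — fails.
(c) exclusive control — holds.
(1) = T AND F AND T = false.
(i) public area — fails.
(ii) during posted hours — not met.
So (a) is not satisfied (F OR F).
(b) no assumed risk — satisfied.
So (2) is not satisfied (F AND T).
(i) entrant a minor — fails.
(ii) not open/obvious — not met.
(a) = F OR F = false.
(b) condition ≥14 days old — met.
So (3) is not satisfied (F AND T).
Overall = F OR F OR F = false.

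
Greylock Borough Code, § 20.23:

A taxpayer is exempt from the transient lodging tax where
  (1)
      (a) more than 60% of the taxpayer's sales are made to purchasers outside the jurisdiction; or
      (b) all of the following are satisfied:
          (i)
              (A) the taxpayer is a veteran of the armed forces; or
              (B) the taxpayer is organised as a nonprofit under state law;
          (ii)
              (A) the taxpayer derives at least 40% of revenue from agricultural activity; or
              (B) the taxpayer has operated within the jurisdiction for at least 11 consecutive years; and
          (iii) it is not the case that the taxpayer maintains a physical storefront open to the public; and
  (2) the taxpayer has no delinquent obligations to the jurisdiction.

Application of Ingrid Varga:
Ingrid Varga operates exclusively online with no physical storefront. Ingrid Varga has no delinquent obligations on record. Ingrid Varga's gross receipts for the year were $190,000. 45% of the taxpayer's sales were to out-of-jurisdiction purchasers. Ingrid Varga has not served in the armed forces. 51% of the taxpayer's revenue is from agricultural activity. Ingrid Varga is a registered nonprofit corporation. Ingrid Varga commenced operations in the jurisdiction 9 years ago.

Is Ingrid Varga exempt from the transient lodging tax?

Yes — exempt.

(a) >60% out-of-jur. sales — not met.
(A) veteran — not met.
(B) nonprofit — satisfied.
(i): F OR T → true.
(A) ≥40% agricultural — met.
(B) ≥ 11 yrs in jurisdiction — not met.
(ii) = T OR F = true.
(iii) not (has storefront) — met.
(b): T AND T AND T → true.
(1): F OR T → true.
(2) no delinquency — holds.
Overall = T AND T = true.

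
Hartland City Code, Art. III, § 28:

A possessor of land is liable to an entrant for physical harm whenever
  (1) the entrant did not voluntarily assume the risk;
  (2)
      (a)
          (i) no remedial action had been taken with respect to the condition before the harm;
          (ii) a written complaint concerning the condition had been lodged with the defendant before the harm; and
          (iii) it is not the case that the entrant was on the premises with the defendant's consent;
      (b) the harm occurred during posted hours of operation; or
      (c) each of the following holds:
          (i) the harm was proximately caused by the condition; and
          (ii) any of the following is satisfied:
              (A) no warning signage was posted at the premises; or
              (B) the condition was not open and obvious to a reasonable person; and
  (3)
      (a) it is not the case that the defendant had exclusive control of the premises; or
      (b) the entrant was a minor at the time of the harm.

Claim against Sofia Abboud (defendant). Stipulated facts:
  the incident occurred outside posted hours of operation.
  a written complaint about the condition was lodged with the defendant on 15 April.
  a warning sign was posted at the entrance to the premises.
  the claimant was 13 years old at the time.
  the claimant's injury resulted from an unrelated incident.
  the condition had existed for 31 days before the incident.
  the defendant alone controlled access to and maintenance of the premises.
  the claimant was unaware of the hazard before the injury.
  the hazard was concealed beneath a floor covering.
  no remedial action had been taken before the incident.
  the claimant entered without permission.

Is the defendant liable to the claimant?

Yes — liable.

(1) no assumed risk — holds.
(i) no remedial action — holds.
(ii) complaint lodged — satisfied.
(iii) not (consent to enter) — met.
(a) = T AND T AND T = true.
(b) during posted hours — not met.
(i) proximate cause — fails.
(A) no signage posted — fails.
(B) not open/obvious — met.
So (ii) is satisfied (F OR T).
So (c) is not satisfied (F AND T).
(2): T OR F OR F → true.
(a) not (exclusive control) — fails.
(b) entrant a minor — satisfied.
So (3) is satisfied (F OR T).
Overall: T AND T AND T → true.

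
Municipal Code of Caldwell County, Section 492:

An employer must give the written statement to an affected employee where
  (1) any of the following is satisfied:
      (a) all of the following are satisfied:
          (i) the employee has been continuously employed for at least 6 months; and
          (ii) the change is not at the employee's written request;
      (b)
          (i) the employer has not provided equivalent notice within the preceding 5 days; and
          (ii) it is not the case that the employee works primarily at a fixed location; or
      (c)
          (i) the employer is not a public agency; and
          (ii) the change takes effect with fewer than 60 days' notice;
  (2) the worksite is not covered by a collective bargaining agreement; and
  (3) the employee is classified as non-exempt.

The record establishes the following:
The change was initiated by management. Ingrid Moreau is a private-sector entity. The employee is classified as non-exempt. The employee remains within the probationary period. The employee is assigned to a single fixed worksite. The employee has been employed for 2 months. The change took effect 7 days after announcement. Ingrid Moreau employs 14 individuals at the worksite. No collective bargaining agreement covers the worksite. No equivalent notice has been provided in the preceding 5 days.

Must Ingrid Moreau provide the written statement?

Yes — required.

(i) tenure ≥ 6 mo. — not met.
(ii) not employee-requested — holds.
(a): F AND T → false.
(i) no recent notice — holds.
(ii) not (fixed location) — fails.
(b) = T AND F = false.
(i) not (public agency) — satisfied.
(ii) < 60 days' notice — holds.
(c) = T AND T = true.
So (1) is satisfied (F OR F OR T).
(2) no CBA — holds.
(3) non-exempt — satisfied.
So Overall is satisfied (T AND T AND T).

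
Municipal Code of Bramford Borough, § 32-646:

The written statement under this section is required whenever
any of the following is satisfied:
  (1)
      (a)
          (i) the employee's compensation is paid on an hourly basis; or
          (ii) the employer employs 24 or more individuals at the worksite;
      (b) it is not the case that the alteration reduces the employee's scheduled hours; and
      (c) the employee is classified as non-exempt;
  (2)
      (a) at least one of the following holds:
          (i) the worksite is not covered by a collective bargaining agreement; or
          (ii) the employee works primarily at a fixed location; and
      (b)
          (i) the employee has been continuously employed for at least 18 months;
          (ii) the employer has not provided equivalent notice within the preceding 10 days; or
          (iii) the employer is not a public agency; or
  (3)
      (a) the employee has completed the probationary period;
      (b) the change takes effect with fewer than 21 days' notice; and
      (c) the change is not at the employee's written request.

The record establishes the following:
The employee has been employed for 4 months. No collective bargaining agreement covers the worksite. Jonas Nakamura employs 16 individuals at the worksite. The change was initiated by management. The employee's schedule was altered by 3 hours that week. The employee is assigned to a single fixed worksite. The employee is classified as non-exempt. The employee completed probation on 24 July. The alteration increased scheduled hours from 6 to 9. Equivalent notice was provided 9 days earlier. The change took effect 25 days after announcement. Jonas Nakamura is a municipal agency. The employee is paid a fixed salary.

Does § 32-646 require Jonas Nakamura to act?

(i) hourly-paid — not met.
(ii) ≥ 24 at site — fails.
So (a) is not satisfied (F OR F).
(b) not (hours reduced) — satisfied.
(c) non-exempt — satisfied.
(1): F AND T AND T → false.
(i) no CBA — met.
(ii) fixed location — holds.
(a) = T OR T = true.
(i) tenure ≥ 18 mo. — not satisfied.
(ii) no recent notice — not satisfied.
(iii) not (public agency) — fails.
(b) = F OR F OR F = false.
(2): T AND F → false.
(a) past probation — met.
(b) < 21 days' notice — not satisfied.
(c) not employee-requested — satisfied.
(3) = T AND F AND T = false.
Overall = F OR F OR F = false.

No — not required.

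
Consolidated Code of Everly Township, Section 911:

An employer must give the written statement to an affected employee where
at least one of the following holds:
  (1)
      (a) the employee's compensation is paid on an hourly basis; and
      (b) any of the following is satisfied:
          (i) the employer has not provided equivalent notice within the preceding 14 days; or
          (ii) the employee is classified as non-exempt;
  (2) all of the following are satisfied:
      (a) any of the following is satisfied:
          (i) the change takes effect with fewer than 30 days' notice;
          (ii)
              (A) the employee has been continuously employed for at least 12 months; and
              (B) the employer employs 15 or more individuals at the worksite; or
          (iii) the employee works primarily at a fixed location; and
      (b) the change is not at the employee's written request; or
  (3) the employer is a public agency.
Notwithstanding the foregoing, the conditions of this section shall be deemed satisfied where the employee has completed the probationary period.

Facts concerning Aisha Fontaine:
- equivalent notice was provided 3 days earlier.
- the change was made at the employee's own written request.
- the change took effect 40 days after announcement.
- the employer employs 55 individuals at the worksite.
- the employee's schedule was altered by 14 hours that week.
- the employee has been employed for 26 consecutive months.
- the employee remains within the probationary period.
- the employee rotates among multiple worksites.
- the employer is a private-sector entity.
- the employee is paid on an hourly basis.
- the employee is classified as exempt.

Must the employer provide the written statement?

No — not required.

(a) hourly-paid — met.
(i) no recent notice — not satisfied.
(ii) non-exempt — not met.
(b): F OR F → false.
So (1) is not satisfied (T AND F).
(i) < 30 days' notice — fails.
(A) tenure ≥ 12 mo. — met.
(B) ≥ 15 at site — holds.
So (ii) is satisfied (T AND T).
(iii) fixed location — fails.
(a): F OR T OR F → true.
(b) not employee-requested — fails.
(2) = T AND F = false.
(3) public agency — not met.
So Overall is not satisfied (F OR F OR F).
Exception (past probation) — not satisfied.
Result: main false OR exception false → false.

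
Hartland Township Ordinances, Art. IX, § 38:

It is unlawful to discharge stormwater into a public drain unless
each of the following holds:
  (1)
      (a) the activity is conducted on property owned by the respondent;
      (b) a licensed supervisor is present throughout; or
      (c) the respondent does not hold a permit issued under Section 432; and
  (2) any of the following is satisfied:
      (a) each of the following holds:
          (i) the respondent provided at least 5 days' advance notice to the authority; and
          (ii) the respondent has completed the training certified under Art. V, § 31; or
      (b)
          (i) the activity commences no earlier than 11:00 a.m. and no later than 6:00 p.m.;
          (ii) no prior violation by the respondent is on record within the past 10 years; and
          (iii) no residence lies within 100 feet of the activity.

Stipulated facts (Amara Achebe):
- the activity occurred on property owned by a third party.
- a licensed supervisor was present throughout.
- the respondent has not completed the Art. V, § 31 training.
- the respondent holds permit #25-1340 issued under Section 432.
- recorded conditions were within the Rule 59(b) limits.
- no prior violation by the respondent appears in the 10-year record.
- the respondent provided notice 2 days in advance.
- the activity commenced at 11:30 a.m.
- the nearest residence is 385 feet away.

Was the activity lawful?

(a) own property — fails.
(b) supervisor present — holds.
(c) not (holds permit) — not met.
(1): F OR T OR F → true.
(i) ≥5 days' notice — fails.
(ii) training certified — not satisfied.
So (a) is not satisfied (F AND F).
(i) start within hours — holds.
(ii) no prior violation — satisfied.
(iii) no residence in 100 ft — met.
So (b) is satisfied (T AND T AND T).
(2) = F OR T = true.
Overall = T AND T = true.

Yes — lawful.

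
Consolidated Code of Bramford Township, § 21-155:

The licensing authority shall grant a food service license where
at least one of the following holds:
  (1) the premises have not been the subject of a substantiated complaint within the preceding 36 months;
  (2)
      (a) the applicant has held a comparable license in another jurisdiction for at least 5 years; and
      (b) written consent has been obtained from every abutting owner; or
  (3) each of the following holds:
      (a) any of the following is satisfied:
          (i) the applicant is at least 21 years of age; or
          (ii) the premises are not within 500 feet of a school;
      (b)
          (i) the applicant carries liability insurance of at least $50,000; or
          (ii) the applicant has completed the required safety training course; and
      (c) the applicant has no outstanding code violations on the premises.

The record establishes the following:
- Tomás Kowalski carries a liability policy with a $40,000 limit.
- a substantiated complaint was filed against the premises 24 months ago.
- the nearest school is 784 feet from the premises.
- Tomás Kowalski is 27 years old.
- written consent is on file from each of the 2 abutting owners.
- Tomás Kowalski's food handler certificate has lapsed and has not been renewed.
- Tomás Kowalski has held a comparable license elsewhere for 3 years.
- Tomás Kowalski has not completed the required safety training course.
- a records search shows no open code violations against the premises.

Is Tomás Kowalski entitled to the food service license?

No — denied.

(1) no complaint in 36 mo. — not satisfied.
(a) prior license ≥ 5 yr — fails.
(b) all abutters consent — met.
(2) = F AND T = false.
(i) age ≥ 21 — satisfied.
(ii) ≥500 ft from school — met.
(a) = T OR T = true.
(i) insurance ≥ $50,000 — fails.
(ii) safety training — not satisfied.
(b): F OR F → false.
(c) no code violations — met.
So (3) is not satisfied (T AND F AND T).
So Overall is not satisfied (F OR F OR F).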